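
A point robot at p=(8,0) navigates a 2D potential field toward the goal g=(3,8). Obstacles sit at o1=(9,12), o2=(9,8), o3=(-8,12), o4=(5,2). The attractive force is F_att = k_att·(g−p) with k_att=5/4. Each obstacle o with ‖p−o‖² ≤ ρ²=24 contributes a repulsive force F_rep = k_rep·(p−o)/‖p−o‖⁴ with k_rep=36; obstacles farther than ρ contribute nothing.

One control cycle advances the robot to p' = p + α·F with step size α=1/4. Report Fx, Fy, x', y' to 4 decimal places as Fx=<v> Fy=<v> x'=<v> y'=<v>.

Fx=-5.6109 Fy=9.5740 x'=6.5973 y'=2.3935

F_att = 5/4·(g−p) = 5/4·(-5,8) = (-6.2500,10.0000)
o1: d²=145 > ρ²=24 → inactive
o2: d²=65 > ρ²=24 → inactive
o3: d²=400 > ρ²=24 → inactive
o4: d²=13 ≤ ρ²=24; F_rep = 36·(3,-2)/13² = (0.6391,-0.4260)
F = F_att + ΣF_rep = (-5.6109,9.5740)
p' = p + 1/4·F = (6.5973,2.3935)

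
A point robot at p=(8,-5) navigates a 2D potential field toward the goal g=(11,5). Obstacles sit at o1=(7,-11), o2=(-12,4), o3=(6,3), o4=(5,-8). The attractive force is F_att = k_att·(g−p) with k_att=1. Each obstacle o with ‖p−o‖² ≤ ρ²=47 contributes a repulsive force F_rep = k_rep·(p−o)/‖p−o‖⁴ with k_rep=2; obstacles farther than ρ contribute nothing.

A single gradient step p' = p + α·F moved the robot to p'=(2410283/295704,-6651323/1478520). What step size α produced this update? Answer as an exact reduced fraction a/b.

α = 1/20

F_att = 1·(g−p) = 1·(3,10) = (3.0000,10.0000)
o1: d²=37 ≤ ρ²=47; F_rep = 2·(1,6)/37² = (0.0015,0.0088)
o2: d²=481 > ρ²=47 → inactive
o3: d²=68 > ρ²=47 → inactive
o4: d²=18 ≤ ρ²=47; F_rep = 2·(3,3)/18² = (0.0185,0.0185)
F = F_att + ΣF_rep = (3.0200,10.0273)
Δp = p'−p = (0.1510,0.5014); α = Δx/Fx = (44651/295704) / (223255/73926) = 1/20
check: Δy/Fy = (741277/1478520) / (741277/73926) = 1/20 ✓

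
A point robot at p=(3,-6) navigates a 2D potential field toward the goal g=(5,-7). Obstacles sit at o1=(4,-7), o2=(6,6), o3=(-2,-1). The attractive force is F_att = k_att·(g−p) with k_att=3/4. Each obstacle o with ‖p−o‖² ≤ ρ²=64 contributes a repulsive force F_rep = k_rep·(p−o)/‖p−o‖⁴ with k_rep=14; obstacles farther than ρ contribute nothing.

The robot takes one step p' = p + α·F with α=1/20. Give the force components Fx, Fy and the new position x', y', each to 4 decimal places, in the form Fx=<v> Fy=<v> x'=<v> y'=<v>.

F_att = 3/4·(g−p) = 3/4·(2,-1) = (1.5000,-0.7500)
o1: d²=2 ≤ ρ²=64; F_rep = 14·(-1,1)/2² = (-3.5000,3.5000)
o2: d²=153 > ρ²=64 → inactive
o3: d²=50 ≤ ρ²=64; F_rep = 14·(5,-5)/50² = (0.0280,-0.0280)
F = F_att + ΣF_rep = (-1.9720,2.7220)
p' = p + 1/20·F = (2.9014,-5.8639)

Fx=-1.9720 Fy=2.7220 x'=2.9014 y'=-5.8639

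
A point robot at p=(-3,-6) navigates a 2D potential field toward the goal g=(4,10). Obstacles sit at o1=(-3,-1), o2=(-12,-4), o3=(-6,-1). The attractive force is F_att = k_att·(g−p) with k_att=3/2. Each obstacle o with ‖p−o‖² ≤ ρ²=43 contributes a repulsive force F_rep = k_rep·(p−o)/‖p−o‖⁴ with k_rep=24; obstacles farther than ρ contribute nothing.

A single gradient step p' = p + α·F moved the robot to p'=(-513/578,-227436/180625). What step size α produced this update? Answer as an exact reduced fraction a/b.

α = 1/5

F_att = 3/2·(g−p) = 3/2·(7,16) = (10.5000,24.0000)
o1: d²=25 ≤ ρ²=43; F_rep = 24·(0,-5)/25² = (0.0000,-0.1920)
o2: d²=85 > ρ²=43 → inactive
o3: d²=34 ≤ ρ²=43; F_rep = 24·(3,-5)/34² = (0.0623,-0.1038)
F = F_att + ΣF_rep = (10.5623,23.7042)
Δp = p'−p = (2.1125,4.7408); α = Δx/Fx = (1221/578) / (6105/578) = 1/5
check: Δy/Fy = (856314/180625) / (856314/36125) = 1/5 ✓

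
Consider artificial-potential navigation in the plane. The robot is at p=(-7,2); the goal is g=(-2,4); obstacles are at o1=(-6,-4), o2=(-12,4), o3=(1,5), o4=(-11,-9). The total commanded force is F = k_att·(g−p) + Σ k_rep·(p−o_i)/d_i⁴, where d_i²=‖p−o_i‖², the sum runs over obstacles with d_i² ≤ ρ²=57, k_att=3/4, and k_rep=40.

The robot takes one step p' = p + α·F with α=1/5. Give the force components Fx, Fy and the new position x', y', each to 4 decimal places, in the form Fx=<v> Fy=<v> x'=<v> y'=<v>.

Fx=3.9586 Fy=1.5802 x'=-6.2083 y'=2.3160

F_att = 3/4·(g−p) = 3/4·(5,2) = (3.7500,1.5000)
o1: d²=37 ≤ ρ²=57; F_rep = 40·(-1,6)/37² = (-0.0292,0.1753)
o2: d²=29 ≤ ρ²=57; F_rep = 40·(5,-2)/29² = (0.2378,-0.0951)
o3: d²=73 > ρ²=57 → inactive
o4: d²=137 > ρ²=57 → inactive
F = F_att + ΣF_rep = (3.9586,1.5802)
p' = p + 1/5·F = (-6.2083,2.3160)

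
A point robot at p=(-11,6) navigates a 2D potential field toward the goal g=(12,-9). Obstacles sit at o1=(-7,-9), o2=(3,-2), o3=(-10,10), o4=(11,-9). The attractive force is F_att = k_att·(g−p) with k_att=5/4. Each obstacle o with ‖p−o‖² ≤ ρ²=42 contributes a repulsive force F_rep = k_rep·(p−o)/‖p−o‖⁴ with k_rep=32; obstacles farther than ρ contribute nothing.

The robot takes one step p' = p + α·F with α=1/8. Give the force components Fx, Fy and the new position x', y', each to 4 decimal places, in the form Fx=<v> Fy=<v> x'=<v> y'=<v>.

F_att = 5/4·(g−p) = 5/4·(23,-15) = (28.7500,-18.7500)
o1: d²=241 > ρ²=42 → inactive
o2: d²=260 > ρ²=42 → inactive
o3: d²=17 ≤ ρ²=42; F_rep = 32·(-1,-4)/17² = (-0.1107,-0.4429)
o4: d²=709 > ρ²=42 → inactive
F = F_att + ΣF_rep = (28.6393,-19.1929)
p' = p + 1/8·F = (-7.4201,3.6009)

Fx=28.6393 Fy=-19.1929 x'=-7.4201 y'=3.6009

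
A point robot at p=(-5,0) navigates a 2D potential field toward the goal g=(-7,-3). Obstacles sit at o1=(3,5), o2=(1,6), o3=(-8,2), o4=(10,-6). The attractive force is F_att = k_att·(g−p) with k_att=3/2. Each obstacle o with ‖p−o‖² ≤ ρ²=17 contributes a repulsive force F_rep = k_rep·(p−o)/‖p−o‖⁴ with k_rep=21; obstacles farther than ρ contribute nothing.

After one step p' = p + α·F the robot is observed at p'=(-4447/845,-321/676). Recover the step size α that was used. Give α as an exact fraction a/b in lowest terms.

α = 1/10

F_att = 3/2·(g−p) = 3/2·(-2,-3) = (-3.0000,-4.5000)
o1: d²=89 > ρ²=17 → inactive
o2: d²=72 > ρ²=17 → inactive
o3: d²=13 ≤ ρ²=17; F_rep = 21·(3,-2)/13² = (0.3728,-0.2485)
o4: d²=261 > ρ²=17 → inactive
F = F_att + ΣF_rep = (-2.6272,-4.7485)
Δp = p'−p = (-0.2627,-0.4749); α = Δx/Fx = (-222/845) / (-444/169) = 1/10
check: Δy/Fy = (-321/676) / (-1605/338) = 1/10 ✓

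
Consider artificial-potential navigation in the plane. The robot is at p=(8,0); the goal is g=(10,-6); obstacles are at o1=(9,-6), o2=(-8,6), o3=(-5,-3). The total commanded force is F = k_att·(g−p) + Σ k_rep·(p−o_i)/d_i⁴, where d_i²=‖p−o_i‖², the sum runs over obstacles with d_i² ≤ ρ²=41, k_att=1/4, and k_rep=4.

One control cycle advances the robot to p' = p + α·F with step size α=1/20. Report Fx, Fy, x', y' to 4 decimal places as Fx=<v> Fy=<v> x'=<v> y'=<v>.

F_att = 1/4·(g−p) = 1/4·(2,-6) = (0.5000,-1.5000)
o1: d²=37 ≤ ρ²=41; F_rep = 4·(-1,6)/37² = (-0.0029,0.0175)
o2: d²=292 > ρ²=41 → inactive
o3: d²=178 > ρ²=41 → inactive
F = F_att + ΣF_rep = (0.4971,-1.4825)
p' = p + 1/20·F = (8.0249,-0.0741)

Fx=0.4971 Fy=-1.4825 x'=8.0249 y'=-0.0741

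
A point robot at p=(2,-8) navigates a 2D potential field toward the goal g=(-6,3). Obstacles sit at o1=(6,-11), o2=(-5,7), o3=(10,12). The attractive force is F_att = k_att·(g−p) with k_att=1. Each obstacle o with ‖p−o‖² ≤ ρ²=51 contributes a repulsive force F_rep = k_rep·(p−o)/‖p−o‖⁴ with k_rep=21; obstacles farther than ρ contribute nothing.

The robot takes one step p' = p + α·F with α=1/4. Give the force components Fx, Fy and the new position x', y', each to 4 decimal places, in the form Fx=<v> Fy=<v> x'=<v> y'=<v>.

Fx=-8.1344 Fy=11.1008 x'=-0.0336 y'=-5.2248

F_att = 1·(g−p) = 1·(-8,11) = (-8.0000,11.0000)
o1: d²=25 ≤ ρ²=51; F_rep = 21·(-4,3)/25² = (-0.1344,0.1008)
o2: d²=274 > ρ²=51 → inactive
o3: d²=464 > ρ²=51 → inactive
F = F_att + ΣF_rep = (-8.1344,11.1008)
p' = p + 1/4·F = (-0.0336,-5.2248)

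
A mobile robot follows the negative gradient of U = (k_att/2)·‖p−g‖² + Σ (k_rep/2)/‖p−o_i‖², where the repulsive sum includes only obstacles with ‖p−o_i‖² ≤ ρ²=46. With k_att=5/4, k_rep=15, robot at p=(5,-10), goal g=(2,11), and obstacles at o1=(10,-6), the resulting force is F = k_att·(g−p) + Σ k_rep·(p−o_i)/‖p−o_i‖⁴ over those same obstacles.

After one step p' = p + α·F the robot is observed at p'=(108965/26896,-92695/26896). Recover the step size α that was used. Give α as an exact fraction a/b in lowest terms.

α = 1/4

F_att = 5/4·(g−p) = 5/4·(-3,21) = (-3.7500,26.2500)
o1: d²=41 ≤ ρ²=46; F_rep = 15·(-5,-4)/41² = (-0.0446,-0.0357)
F = F_att + ΣF_rep = (-3.7946,26.2143)
Δp = p'−p = (-0.9487,6.5536); α = Δx/Fx = (-25515/26896) / (-25515/6724) = 1/4
check: Δy/Fy = (176265/26896) / (176265/6724) = 1/4 ✓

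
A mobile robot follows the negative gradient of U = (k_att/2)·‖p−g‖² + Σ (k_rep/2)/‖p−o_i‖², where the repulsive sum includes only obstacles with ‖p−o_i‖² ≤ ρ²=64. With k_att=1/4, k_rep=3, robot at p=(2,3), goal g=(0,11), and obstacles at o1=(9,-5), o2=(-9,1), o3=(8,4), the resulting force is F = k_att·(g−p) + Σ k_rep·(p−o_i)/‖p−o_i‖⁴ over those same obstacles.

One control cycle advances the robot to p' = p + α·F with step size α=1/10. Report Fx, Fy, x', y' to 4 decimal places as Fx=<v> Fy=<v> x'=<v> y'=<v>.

F_att = 1/4·(g−p) = 1/4·(-2,8) = (-0.5000,2.0000)
o1: d²=113 > ρ²=64 → inactive
o2: d²=125 > ρ²=64 → inactive
o3: d²=37 ≤ ρ²=64; F_rep = 3·(-6,-1)/37² = (-0.0131,-0.0022)
F = F_att + ΣF_rep = (-0.5131,1.9978)
p' = p + 1/10·F = (1.9487,3.1998)

Fx=-0.5131 Fy=1.9978 x'=1.9487 y'=3.1998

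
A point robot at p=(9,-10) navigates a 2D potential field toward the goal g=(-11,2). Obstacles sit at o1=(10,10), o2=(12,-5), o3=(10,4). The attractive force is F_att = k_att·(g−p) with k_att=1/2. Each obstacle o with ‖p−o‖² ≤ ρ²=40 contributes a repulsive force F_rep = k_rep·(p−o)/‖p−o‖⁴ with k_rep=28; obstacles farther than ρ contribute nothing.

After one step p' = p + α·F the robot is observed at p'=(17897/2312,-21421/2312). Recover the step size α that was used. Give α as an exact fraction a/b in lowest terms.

α = 1/8

F_att = 1/2·(g−p) = 1/2·(-20,12) = (-10.0000,6.0000)
o1: d²=401 > ρ²=40 → inactive
o2: d²=34 ≤ ρ²=40; F_rep = 28·(-3,-5)/34² = (-0.0727,-0.1211)
o3: d²=197 > ρ²=40 → inactive
F = F_att + ΣF_rep = (-10.0727,5.8789)
Δp = p'−p = (-1.2591,0.7349); α = Δx/Fx = (-2911/2312) / (-2911/289) = 1/8
check: Δy/Fy = (1699/2312) / (1699/289) = 1/8 ✓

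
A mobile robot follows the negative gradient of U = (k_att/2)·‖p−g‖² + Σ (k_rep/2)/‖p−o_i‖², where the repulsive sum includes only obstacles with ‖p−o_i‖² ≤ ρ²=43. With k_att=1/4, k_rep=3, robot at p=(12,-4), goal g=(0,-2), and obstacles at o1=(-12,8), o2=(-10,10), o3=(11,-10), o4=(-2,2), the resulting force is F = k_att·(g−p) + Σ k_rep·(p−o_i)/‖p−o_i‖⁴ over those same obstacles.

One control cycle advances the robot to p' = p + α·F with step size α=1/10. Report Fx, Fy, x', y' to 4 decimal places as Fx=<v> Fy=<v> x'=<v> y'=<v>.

Fx=-2.9978 Fy=0.5131 x'=11.7002 y'=-3.9487

F_att = 1/4·(g−p) = 1/4·(-12,2) = (-3.0000,0.5000)
o1: d²=720 > ρ²=43 → inactive
o2: d²=680 > ρ²=43 → inactive
o3: d²=37 ≤ ρ²=43; F_rep = 3·(1,6)/37² = (0.0022,0.0131)
o4: d²=232 > ρ²=43 → inactive
F = F_att + ΣF_rep = (-2.9978,0.5131)
p' = p + 1/10·F = (11.7002,-3.9487)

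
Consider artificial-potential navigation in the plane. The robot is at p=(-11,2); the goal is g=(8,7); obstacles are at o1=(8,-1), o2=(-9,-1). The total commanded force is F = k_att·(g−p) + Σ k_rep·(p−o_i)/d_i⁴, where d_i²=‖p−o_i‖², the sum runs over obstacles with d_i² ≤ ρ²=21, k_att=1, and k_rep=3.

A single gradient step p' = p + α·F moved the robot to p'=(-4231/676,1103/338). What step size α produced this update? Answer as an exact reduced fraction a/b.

α = 1/4

F_att = 1·(g−p) = 1·(19,5) = (19.0000,5.0000)
o1: d²=370 > ρ²=21 → inactive
o2: d²=13 ≤ ρ²=21; F_rep = 3·(-2,3)/13² = (-0.0355,0.0533)
F = F_att + ΣF_rep = (18.9645,5.0533)
Δp = p'−p = (4.7411,1.2633); α = Δx/Fx = (3205/676) / (3205/169) = 1/4
check: Δy/Fy = (427/338) / (854/169) = 1/4 ✓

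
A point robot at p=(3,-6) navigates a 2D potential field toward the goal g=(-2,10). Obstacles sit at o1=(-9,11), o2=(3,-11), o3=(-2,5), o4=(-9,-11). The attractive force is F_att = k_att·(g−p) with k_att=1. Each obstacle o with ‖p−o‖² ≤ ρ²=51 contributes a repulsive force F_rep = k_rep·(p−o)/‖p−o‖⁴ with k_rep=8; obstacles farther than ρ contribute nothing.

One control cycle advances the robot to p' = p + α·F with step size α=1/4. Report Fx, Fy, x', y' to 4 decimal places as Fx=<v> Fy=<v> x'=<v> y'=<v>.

F_att = 1·(g−p) = 1·(-5,16) = (-5.0000,16.0000)
o1: d²=433 > ρ²=51 → inactive
o2: d²=25 ≤ ρ²=51; F_rep = 8·(0,5)/25² = (0.0000,0.0640)
o3: d²=146 > ρ²=51 → inactive
o4: d²=169 > ρ²=51 → inactive
F = F_att + ΣF_rep = (-5.0000,16.0640)
p' = p + 1/4·F = (1.7500,-1.9840)

Fx=-5.0000 Fy=16.0640 x'=1.7500 y'=-1.9840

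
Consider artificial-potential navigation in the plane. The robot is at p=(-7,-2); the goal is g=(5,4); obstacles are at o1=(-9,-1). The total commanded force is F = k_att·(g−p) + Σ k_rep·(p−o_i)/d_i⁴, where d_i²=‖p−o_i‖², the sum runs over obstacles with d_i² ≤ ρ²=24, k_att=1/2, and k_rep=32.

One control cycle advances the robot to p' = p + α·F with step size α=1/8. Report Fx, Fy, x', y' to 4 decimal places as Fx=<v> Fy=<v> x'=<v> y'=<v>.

F_att = 1/2·(g−p) = 1/2·(12,6) = (6.0000,3.0000)
o1: d²=5 ≤ ρ²=24; F_rep = 32·(2,-1)/5² = (2.5600,-1.2800)
F = F_att + ΣF_rep = (8.5600,1.7200)
p' = p + 1/8·F = (-5.9300,-1.7850)

Fx=8.5600 Fy=1.7200 x'=-5.9300 y'=-1.7850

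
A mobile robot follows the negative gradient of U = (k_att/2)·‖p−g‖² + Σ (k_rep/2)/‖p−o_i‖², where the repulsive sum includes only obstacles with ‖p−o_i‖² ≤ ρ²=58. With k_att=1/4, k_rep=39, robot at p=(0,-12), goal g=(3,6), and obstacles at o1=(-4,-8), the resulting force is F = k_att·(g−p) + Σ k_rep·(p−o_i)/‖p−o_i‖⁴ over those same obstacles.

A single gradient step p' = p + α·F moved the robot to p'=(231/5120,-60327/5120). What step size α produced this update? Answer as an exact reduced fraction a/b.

α = 1/20

F_att = 1/4·(g−p) = 1/4·(3,18) = (0.7500,4.5000)
o1: d²=32 ≤ ρ²=58; F_rep = 39·(4,-4)/32² = (0.1523,-0.1523)
F = F_att + ΣF_rep = (0.9023,4.3477)
Δp = p'−p = (0.0451,0.2174); α = Δx/Fx = (231/5120) / (231/256) = 1/20
check: Δy/Fy = (1113/5120) / (1113/256) = 1/20 ✓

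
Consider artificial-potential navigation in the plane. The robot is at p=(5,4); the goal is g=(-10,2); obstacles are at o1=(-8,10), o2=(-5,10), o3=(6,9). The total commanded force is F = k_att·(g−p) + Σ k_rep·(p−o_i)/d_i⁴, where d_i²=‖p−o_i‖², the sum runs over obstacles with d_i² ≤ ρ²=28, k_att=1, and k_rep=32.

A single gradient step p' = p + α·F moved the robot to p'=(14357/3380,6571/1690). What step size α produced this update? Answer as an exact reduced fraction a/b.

α = 1/20

F_att = 1·(g−p) = 1·(-15,-2) = (-15.0000,-2.0000)
o1: d²=205 > ρ²=28 → inactive
o2: d²=136 > ρ²=28 → inactive
o3: d²=26 ≤ ρ²=28; F_rep = 32·(-1,-5)/26² = (-0.0473,-0.2367)
F = F_att + ΣF_rep = (-15.0473,-2.2367)
Δp = p'−p = (-0.7524,-0.1118); α = Δx/Fx = (-2543/3380) / (-2543/169) = 1/20
check: Δy/Fy = (-189/1690) / (-378/169) = 1/20 ✓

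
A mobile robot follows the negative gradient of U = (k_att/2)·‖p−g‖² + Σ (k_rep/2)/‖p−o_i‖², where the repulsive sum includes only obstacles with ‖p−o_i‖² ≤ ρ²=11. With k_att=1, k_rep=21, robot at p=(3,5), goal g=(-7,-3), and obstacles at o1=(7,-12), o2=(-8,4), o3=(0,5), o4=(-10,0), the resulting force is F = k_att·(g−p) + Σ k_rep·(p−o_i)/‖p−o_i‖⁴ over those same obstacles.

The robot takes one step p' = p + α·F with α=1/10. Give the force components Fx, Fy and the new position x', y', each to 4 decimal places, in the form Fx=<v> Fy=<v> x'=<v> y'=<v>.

Fx=-9.2222 Fy=-8.0000 x'=2.0778 y'=4.2000

F_att = 1·(g−p) = 1·(-10,-8) = (-10.0000,-8.0000)
o1: d²=305 > ρ²=11 → inactive
o2: d²=122 > ρ²=11 → inactive
o3: d²=9 ≤ ρ²=11; F_rep = 21·(3,0)/9² = (0.7778,0.0000)
o4: d²=194 > ρ²=11 → inactive
F = F_att + ΣF_rep = (-9.2222,-8.0000)
p' = p + 1/10·F = (2.0778,4.2000)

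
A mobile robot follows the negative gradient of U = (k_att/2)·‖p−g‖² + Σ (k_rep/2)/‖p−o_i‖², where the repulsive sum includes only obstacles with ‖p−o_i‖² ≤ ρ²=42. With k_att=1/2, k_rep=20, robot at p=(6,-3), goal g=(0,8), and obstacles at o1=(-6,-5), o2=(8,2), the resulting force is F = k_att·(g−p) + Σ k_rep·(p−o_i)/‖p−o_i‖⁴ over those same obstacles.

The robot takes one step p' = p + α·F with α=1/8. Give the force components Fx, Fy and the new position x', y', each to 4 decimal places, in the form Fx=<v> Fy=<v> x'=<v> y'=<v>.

Fx=-3.0476 Fy=5.3811 x'=5.6191 y'=-2.3274

F_att = 1/2·(g−p) = 1/2·(-6,11) = (-3.0000,5.5000)
o1: d²=148 > ρ²=42 → inactive
o2: d²=29 ≤ ρ²=42; F_rep = 20·(-2,-5)/29² = (-0.0476,-0.1189)
F = F_att + ΣF_rep = (-3.0476,5.3811)
p' = p + 1/8·F = (5.6191,-2.3274)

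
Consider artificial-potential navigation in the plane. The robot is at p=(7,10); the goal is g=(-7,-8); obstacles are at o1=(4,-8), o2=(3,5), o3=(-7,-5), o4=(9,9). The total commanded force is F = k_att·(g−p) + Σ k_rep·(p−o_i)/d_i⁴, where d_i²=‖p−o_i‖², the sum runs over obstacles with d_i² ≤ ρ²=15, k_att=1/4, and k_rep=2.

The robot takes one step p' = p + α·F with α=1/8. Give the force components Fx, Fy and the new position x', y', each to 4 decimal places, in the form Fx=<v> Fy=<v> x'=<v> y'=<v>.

Fx=-3.6600 Fy=-4.4200 x'=6.5425 y'=9.4475

F_att = 1/4·(g−p) = 1/4·(-14,-18) = (-3.5000,-4.5000)
o1: d²=333 > ρ²=15 → inactive
o2: d²=41 > ρ²=15 → inactive
o3: d²=421 > ρ²=15 → inactive
o4: d²=5 ≤ ρ²=15; F_rep = 2·(-2,1)/5² = (-0.1600,0.0800)
F = F_att + ΣF_rep = (-3.6600,-4.4200)
p' = p + 1/8·F = (6.5425,9.4475)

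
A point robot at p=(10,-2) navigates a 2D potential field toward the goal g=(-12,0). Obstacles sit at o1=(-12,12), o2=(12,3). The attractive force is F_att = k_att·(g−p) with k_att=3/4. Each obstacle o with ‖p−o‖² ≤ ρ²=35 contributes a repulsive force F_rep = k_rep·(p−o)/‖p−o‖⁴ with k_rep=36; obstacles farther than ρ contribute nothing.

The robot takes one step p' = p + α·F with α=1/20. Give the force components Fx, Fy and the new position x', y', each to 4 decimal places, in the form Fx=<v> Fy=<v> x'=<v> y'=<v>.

F_att = 3/4·(g−p) = 3/4·(-22,2) = (-16.5000,1.5000)
o1: d²=680 > ρ²=35 → inactive
o2: d²=29 ≤ ρ²=35; F_rep = 36·(-2,-5)/29² = (-0.0856,-0.2140)
F = F_att + ΣF_rep = (-16.5856,1.2860)
p' = p + 1/20·F = (9.1707,-1.9357)

Fx=-16.5856 Fy=1.2860 x'=9.1707 y'=-1.9357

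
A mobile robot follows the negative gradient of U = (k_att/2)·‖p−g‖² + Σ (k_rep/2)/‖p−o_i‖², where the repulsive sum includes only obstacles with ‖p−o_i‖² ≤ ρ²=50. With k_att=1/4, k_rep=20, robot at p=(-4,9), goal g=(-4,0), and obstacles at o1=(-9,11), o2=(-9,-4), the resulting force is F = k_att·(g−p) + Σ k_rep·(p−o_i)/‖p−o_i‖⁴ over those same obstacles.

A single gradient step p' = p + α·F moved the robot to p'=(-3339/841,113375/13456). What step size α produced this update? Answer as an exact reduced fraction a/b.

F_att = 1/4·(g−p) = 1/4·(0,-9) = (0.0000,-2.2500)
o1: d²=29 ≤ ρ²=50; F_rep = 20·(5,-2)/29² = (0.1189,-0.0476)
o2: d²=194 > ρ²=50 → inactive
F = F_att + ΣF_rep = (0.1189,-2.2976)
Δp = p'−p = (0.0297,-0.5744); α = Δx/Fx = (25/841) / (100/841) = 1/4
check: Δy/Fy = (-7729/13456) / (-7729/3364) = 1/4 ✓

α = 1/4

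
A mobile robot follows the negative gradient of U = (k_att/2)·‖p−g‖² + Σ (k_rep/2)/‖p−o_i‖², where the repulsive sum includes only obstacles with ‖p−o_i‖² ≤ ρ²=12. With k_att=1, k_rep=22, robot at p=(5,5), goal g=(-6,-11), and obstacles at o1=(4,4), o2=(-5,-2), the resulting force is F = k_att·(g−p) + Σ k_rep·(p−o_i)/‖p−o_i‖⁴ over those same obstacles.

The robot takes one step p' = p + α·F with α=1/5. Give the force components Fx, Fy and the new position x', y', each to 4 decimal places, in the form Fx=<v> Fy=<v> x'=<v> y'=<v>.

F_att = 1·(g−p) = 1·(-11,-16) = (-11.0000,-16.0000)
o1: d²=2 ≤ ρ²=12; F_rep = 22·(1,1)/2² = (5.5000,5.5000)
o2: d²=149 > ρ²=12 → inactive
F = F_att + ΣF_rep = (-5.5000,-10.5000)
p' = p + 1/5·F = (3.9000,2.9000)

Fx=-5.5000 Fy=-10.5000 x'=3.9000 y'=2.9000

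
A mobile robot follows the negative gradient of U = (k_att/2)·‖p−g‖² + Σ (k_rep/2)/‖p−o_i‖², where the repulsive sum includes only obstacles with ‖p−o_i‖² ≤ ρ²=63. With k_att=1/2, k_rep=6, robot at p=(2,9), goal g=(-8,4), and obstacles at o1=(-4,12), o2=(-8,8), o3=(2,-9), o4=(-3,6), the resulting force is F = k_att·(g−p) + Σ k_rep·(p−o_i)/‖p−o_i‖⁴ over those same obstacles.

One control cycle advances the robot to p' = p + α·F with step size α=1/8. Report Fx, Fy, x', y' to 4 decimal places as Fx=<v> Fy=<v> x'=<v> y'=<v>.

F_att = 1/2·(g−p) = 1/2·(-10,-5) = (-5.0000,-2.5000)
o1: d²=45 ≤ ρ²=63; F_rep = 6·(6,-3)/45² = (0.0178,-0.0089)
o2: d²=101 > ρ²=63 → inactive
o3: d²=324 > ρ²=63 → inactive
o4: d²=34 ≤ ρ²=63; F_rep = 6·(5,3)/34² = (0.0260,0.0156)
F = F_att + ΣF_rep = (-4.9563,-2.4933)
p' = p + 1/8·F = (1.3805,8.6883)

Fx=-4.9563 Fy=-2.4933 x'=1.3805 y'=8.6883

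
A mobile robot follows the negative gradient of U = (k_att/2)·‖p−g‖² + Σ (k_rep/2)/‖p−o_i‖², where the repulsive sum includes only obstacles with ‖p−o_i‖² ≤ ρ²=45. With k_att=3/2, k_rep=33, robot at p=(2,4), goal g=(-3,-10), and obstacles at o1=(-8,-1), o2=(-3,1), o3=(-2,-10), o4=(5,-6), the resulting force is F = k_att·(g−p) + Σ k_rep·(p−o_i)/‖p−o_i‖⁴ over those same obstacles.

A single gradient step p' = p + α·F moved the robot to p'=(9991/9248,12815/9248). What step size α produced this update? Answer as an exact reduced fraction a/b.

F_att = 3/2·(g−p) = 3/2·(-5,-14) = (-7.5000,-21.0000)
o1: d²=125 > ρ²=45 → inactive
o2: d²=34 ≤ ρ²=45; F_rep = 33·(5,3)/34² = (0.1427,0.0856)
o3: d²=212 > ρ²=45 → inactive
o4: d²=109 > ρ²=45 → inactive
F = F_att + ΣF_rep = (-7.3573,-20.9144)
Δp = p'−p = (-0.9197,-2.6143); α = Δx/Fx = (-8505/9248) / (-8505/1156) = 1/8
check: Δy/Fy = (-24177/9248) / (-24177/1156) = 1/8 ✓

α = 1/8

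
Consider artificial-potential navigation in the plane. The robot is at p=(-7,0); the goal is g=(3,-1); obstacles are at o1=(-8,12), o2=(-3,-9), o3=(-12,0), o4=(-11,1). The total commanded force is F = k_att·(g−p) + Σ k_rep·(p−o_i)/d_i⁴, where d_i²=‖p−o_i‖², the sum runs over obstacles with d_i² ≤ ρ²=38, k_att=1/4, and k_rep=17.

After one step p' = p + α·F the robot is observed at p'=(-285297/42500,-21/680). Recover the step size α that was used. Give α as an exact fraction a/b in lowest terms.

F_att = 1/4·(g−p) = 1/4·(10,-1) = (2.5000,-0.2500)
o1: d²=145 > ρ²=38 → inactive
o2: d²=97 > ρ²=38 → inactive
o3: d²=25 ≤ ρ²=38; F_rep = 17·(5,0)/25² = (0.1360,0.0000)
o4: d²=17 ≤ ρ²=38; F_rep = 17·(4,-1)/17² = (0.2353,-0.0588)
F = F_att + ΣF_rep = (2.8713,-0.3088)
Δp = p'−p = (0.2871,-0.0309); α = Δx/Fx = (12203/42500) / (12203/4250) = 1/10
check: Δy/Fy = (-21/680) / (-21/68) = 1/10 ✓

α = 1/10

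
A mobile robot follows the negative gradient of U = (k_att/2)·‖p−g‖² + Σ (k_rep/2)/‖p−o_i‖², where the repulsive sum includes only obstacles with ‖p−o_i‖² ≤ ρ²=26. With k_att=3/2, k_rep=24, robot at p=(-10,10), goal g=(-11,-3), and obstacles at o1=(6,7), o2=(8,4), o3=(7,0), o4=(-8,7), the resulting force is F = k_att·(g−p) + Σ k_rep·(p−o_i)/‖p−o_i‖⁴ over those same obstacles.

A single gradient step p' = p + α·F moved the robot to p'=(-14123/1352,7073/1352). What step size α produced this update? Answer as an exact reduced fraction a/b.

α = 1/4

F_att = 3/2·(g−p) = 3/2·(-1,-13) = (-1.5000,-19.5000)
o1: d²=265 > ρ²=26 → inactive
o2: d²=360 > ρ²=26 → inactive
o3: d²=389 > ρ²=26 → inactive
o4: d²=13 ≤ ρ²=26; F_rep = 24·(-2,3)/13² = (-0.2840,0.4260)
F = F_att + ΣF_rep = (-1.7840,-19.0740)
Δp = p'−p = (-0.4460,-4.7685); α = Δx/Fx = (-603/1352) / (-603/338) = 1/4
check: Δy/Fy = (-6447/1352) / (-6447/338) = 1/4 ✓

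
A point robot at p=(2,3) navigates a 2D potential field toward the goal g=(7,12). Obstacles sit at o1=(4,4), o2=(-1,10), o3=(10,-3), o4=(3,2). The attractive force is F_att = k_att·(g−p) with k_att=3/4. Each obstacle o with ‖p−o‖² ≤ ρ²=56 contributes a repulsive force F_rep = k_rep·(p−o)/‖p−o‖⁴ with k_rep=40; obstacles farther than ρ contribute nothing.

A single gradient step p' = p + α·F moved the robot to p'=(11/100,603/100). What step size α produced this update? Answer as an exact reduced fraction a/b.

α = 1/5

F_att = 3/4·(g−p) = 3/4·(5,9) = (3.7500,6.7500)
o1: d²=5 ≤ ρ²=56; F_rep = 40·(-2,-1)/5² = (-3.2000,-1.6000)
o2: d²=58 > ρ²=56 → inactive
o3: d²=100 > ρ²=56 → inactive
o4: d²=2 ≤ ρ²=56; F_rep = 40·(-1,1)/2² = (-10.0000,10.0000)
F = F_att + ΣF_rep = (-9.4500,15.1500)
Δp = p'−p = (-1.8900,3.0300); α = Δx/Fx = (-189/100) / (-189/20) = 1/5
check: Δy/Fy = (303/100) / (303/20) = 1/5 ✓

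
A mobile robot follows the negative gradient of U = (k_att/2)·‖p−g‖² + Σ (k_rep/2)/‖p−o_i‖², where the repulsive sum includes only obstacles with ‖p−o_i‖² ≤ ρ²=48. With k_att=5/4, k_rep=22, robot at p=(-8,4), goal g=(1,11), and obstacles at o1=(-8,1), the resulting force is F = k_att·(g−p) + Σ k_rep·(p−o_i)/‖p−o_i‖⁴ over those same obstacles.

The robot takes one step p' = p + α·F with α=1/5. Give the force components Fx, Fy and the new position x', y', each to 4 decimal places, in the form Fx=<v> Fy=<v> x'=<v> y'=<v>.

Fx=11.2500 Fy=9.5648 x'=-5.7500 y'=5.9130

F_att = 5/4·(g−p) = 5/4·(9,7) = (11.2500,8.7500)
o1: d²=9 ≤ ρ²=48; F_rep = 22·(0,3)/9² = (0.0000,0.8148)
F = F_att + ΣF_rep = (11.2500,9.5648)
p' = p + 1/5·F = (-5.7500,5.9130)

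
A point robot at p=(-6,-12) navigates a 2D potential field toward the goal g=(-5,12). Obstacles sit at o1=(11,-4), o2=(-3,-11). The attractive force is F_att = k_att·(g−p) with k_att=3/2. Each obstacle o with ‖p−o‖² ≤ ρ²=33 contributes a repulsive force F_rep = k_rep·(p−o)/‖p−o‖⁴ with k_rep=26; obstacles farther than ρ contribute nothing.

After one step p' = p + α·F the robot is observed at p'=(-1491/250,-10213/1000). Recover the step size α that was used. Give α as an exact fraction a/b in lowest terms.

F_att = 3/2·(g−p) = 3/2·(1,24) = (1.5000,36.0000)
o1: d²=353 > ρ²=33 → inactive
o2: d²=10 ≤ ρ²=33; F_rep = 26·(-3,-1)/10² = (-0.7800,-0.2600)
F = F_att + ΣF_rep = (0.7200,35.7400)
Δp = p'−p = (0.0360,1.7870); α = Δx/Fx = (9/250) / (18/25) = 1/20
check: Δy/Fy = (1787/1000) / (1787/50) = 1/20 ✓

α = 1/20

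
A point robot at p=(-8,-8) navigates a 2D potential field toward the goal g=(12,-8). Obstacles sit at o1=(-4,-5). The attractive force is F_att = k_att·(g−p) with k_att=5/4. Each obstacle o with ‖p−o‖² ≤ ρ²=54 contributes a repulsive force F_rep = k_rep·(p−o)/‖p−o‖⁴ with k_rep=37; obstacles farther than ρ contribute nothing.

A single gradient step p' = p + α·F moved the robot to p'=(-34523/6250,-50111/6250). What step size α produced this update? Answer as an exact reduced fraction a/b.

α = 1/10

F_att = 5/4·(g−p) = 5/4·(20,0) = (25.0000,0.0000)
o1: d²=25 ≤ ρ²=54; F_rep = 37·(-4,-3)/25² = (-0.2368,-0.1776)
F = F_att + ΣF_rep = (24.7632,-0.1776)
Δp = p'−p = (2.4763,-0.0178); α = Δx/Fx = (15477/6250) / (15477/625) = 1/10
check: Δy/Fy = (-111/6250) / (-111/625) = 1/10 ✓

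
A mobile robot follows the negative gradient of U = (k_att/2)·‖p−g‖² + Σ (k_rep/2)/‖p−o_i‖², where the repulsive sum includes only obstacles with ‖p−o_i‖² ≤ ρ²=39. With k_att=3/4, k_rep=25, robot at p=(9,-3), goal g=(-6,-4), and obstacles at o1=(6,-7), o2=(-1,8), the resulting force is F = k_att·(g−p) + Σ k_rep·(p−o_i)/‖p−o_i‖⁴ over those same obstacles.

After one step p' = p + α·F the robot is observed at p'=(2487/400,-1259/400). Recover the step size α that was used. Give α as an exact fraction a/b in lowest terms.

α = 1/4

F_att = 3/4·(g−p) = 3/4·(-15,-1) = (-11.2500,-0.7500)
o1: d²=25 ≤ ρ²=39; F_rep = 25·(3,4)/25² = (0.1200,0.1600)
o2: d²=221 > ρ²=39 → inactive
F = F_att + ΣF_rep = (-11.1300,-0.5900)
Δp = p'−p = (-2.7825,-0.1475); α = Δx/Fx = (-1113/400) / (-1113/100) = 1/4
check: Δy/Fy = (-59/400) / (-59/100) = 1/4 ✓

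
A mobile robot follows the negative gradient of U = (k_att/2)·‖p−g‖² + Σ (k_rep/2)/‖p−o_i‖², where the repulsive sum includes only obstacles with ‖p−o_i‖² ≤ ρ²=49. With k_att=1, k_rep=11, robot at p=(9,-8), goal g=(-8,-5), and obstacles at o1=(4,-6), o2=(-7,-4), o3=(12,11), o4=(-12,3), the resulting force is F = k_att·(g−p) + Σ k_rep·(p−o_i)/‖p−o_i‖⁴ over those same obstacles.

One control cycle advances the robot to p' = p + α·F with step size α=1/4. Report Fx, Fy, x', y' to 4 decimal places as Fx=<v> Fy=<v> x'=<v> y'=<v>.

F_att = 1·(g−p) = 1·(-17,3) = (-17.0000,3.0000)
o1: d²=29 ≤ ρ²=49; F_rep = 11·(5,-2)/29² = (0.0654,-0.0262)
o2: d²=272 > ρ²=49 → inactive
o3: d²=370 > ρ²=49 → inactive
o4: d²=562 > ρ²=49 → inactive
F = F_att + ΣF_rep = (-16.9346,2.9738)
p' = p + 1/4·F = (4.7663,-7.2565)

Fx=-16.9346 Fy=2.9738 x'=4.7663 y'=-7.2565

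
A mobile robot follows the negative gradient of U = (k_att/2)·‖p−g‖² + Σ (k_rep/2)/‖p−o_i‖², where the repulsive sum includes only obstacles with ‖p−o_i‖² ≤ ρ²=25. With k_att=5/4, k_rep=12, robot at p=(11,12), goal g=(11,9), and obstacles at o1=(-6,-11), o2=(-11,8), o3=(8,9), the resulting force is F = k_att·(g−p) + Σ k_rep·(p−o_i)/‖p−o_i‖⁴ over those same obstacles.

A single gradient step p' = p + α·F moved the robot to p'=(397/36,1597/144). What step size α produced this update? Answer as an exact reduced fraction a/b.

α = 1/4

F_att = 5/4·(g−p) = 5/4·(0,-3) = (0.0000,-3.7500)
o1: d²=818 > ρ²=25 → inactive
o2: d²=500 > ρ²=25 → inactive
o3: d²=18 ≤ ρ²=25; F_rep = 12·(3,3)/18² = (0.1111,0.1111)
F = F_att + ΣF_rep = (0.1111,-3.6389)
Δp = p'−p = (0.0278,-0.9097); α = Δx/Fx = (1/36) / (1/9) = 1/4
check: Δy/Fy = (-131/144) / (-131/36) = 1/4 ✓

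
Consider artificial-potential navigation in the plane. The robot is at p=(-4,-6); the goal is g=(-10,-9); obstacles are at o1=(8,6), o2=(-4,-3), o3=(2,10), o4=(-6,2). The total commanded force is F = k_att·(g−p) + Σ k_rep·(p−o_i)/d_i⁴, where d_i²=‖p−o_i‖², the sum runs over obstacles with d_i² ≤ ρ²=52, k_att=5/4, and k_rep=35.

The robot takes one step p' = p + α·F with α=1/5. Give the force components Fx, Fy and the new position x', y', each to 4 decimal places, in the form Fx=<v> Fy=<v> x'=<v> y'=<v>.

Fx=-7.5000 Fy=-5.0463 x'=-5.5000 y'=-7.0093

F_att = 5/4·(g−p) = 5/4·(-6,-3) = (-7.5000,-3.7500)
o1: d²=288 > ρ²=52 → inactive
o2: d²=9 ≤ ρ²=52; F_rep = 35·(0,-3)/9² = (0.0000,-1.2963)
o3: d²=292 > ρ²=52 → inactive
o4: d²=68 > ρ²=52 → inactive
F = F_att + ΣF_rep = (-7.5000,-5.0463)
p' = p + 1/5·F = (-5.5000,-7.0093)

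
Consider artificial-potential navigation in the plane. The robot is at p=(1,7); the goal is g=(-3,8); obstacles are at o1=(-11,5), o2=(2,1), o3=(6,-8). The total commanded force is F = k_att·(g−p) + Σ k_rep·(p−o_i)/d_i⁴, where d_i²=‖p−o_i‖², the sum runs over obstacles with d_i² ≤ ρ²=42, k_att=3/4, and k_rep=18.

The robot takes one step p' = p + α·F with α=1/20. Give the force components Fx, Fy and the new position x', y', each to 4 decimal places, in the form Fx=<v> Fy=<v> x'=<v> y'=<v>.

Fx=-3.0131 Fy=0.8289 x'=0.8493 y'=7.0414

F_att = 3/4·(g−p) = 3/4·(-4,1) = (-3.0000,0.7500)
o1: d²=148 > ρ²=42 → inactive
o2: d²=37 ≤ ρ²=42; F_rep = 18·(-1,6)/37² = (-0.0131,0.0789)
o3: d²=250 > ρ²=42 → inactive
F = F_att + ΣF_rep = (-3.0131,0.8289)
p' = p + 1/20·F = (0.8493,7.0414)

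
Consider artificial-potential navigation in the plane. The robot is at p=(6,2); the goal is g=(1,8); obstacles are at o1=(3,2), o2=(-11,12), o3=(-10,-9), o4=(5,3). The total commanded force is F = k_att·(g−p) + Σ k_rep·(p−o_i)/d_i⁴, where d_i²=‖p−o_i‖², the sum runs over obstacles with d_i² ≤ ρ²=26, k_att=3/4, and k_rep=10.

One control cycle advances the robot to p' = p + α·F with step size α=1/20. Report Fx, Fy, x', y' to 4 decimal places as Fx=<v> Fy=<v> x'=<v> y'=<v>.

Fx=-0.8796 Fy=2.0000 x'=5.9560 y'=2.1000

F_att = 3/4·(g−p) = 3/4·(-5,6) = (-3.7500,4.5000)
o1: d²=9 ≤ ρ²=26; F_rep = 10·(3,0)/9² = (0.3704,0.0000)
o2: d²=389 > ρ²=26 → inactive
o3: d²=377 > ρ²=26 → inactive
o4: d²=2 ≤ ρ²=26; F_rep = 10·(1,-1)/2² = (2.5000,-2.5000)
F = F_att + ΣF_rep = (-0.8796,2.0000)
p' = p + 1/20·F = (5.9560,2.1000)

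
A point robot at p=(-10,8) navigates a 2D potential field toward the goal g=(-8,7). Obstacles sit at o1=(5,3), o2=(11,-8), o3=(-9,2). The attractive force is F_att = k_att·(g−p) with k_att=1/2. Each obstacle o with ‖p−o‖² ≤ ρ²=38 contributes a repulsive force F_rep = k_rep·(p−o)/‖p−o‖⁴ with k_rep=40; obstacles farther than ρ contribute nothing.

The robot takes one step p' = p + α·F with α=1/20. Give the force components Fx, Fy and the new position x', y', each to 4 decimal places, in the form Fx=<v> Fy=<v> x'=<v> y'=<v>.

F_att = 1/2·(g−p) = 1/2·(2,-1) = (1.0000,-0.5000)
o1: d²=250 > ρ²=38 → inactive
o2: d²=697 > ρ²=38 → inactive
o3: d²=37 ≤ ρ²=38; F_rep = 40·(-1,6)/37² = (-0.0292,0.1753)
F = F_att + ΣF_rep = (0.9708,-0.3247)
p' = p + 1/20·F = (-9.9515,7.9838)

Fx=0.9708 Fy=-0.3247 x'=-9.9515 y'=7.9838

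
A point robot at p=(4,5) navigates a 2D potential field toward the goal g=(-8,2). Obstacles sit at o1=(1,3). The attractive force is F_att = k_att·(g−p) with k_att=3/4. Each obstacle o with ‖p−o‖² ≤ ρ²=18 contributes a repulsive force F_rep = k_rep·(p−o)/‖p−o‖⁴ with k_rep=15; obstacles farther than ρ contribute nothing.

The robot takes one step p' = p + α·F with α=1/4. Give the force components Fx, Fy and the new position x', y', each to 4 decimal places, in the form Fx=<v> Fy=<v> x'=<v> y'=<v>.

F_att = 3/4·(g−p) = 3/4·(-12,-3) = (-9.0000,-2.2500)
o1: d²=13 ≤ ρ²=18; F_rep = 15·(3,2)/13² = (0.2663,0.1775)
F = F_att + ΣF_rep = (-8.7337,-2.0725)
p' = p + 1/4·F = (1.8166,4.4819)

Fx=-8.7337 Fy=-2.0725 x'=1.8166 y'=4.4819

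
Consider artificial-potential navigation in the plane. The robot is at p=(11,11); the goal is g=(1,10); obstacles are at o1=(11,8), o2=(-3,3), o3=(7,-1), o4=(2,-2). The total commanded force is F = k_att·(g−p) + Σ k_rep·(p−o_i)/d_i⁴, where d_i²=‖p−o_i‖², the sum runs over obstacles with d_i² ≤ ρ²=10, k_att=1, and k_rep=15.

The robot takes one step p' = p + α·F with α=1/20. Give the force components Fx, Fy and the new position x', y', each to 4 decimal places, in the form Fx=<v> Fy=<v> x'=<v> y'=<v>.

Fx=-10.0000 Fy=-0.4444 x'=10.5000 y'=10.9778

F_att = 1·(g−p) = 1·(-10,-1) = (-10.0000,-1.0000)
o1: d²=9 ≤ ρ²=10; F_rep = 15·(0,3)/9² = (0.0000,0.5556)
o2: d²=260 > ρ²=10 → inactive
o3: d²=160 > ρ²=10 → inactive
o4: d²=250 > ρ²=10 → inactive
F = F_att + ΣF_rep = (-10.0000,-0.4444)
p' = p + 1/20·F = (10.5000,10.9778)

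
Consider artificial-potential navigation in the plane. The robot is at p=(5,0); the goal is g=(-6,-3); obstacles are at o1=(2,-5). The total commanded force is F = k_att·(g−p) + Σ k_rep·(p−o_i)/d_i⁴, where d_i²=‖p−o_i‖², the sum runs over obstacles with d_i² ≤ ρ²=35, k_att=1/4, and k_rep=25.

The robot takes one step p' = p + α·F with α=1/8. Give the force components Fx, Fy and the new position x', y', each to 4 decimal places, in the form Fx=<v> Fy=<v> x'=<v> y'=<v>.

F_att = 1/4·(g−p) = 1/4·(-11,-3) = (-2.7500,-0.7500)
o1: d²=34 ≤ ρ²=35; F_rep = 25·(3,5)/34² = (0.0649,0.1081)
F = F_att + ΣF_rep = (-2.6851,-0.6419)
p' = p + 1/8·F = (4.6644,-0.0802)

Fx=-2.6851 Fy=-0.6419 x'=4.6644 y'=-0.0802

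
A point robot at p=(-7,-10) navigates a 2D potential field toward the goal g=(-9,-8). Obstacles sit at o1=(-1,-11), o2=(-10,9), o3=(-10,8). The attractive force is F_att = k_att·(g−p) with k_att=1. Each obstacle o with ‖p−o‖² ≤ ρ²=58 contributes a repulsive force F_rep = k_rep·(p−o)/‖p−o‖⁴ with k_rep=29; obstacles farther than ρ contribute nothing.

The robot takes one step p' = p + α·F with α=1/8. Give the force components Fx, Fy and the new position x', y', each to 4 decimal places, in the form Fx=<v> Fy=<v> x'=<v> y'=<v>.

Fx=-2.1271 Fy=2.0212 x'=-7.2659 y'=-9.7474

F_att = 1·(g−p) = 1·(-2,2) = (-2.0000,2.0000)
o1: d²=37 ≤ ρ²=58; F_rep = 29·(-6,1)/37² = (-0.1271,0.0212)
o2: d²=370 > ρ²=58 → inactive
o3: d²=333 > ρ²=58 → inactive
F = F_att + ΣF_rep = (-2.1271,2.0212)
p' = p + 1/8·F = (-7.2659,-9.7474)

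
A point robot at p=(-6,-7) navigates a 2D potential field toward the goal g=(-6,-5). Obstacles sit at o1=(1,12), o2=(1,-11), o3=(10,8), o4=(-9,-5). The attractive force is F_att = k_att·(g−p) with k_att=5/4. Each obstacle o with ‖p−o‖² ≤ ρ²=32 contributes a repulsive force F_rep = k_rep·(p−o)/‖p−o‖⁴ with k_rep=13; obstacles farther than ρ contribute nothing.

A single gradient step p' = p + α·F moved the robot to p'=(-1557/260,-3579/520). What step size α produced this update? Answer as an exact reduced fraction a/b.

α = 1/20

F_att = 5/4·(g−p) = 5/4·(0,2) = (0.0000,2.5000)
o1: d²=410 > ρ²=32 → inactive
o2: d²=65 > ρ²=32 → inactive
o3: d²=481 > ρ²=32 → inactive
o4: d²=13 ≤ ρ²=32; F_rep = 13·(3,-2)/13² = (0.2308,-0.1538)
F = F_att + ΣF_rep = (0.2308,2.3462)
Δp = p'−p = (0.0115,0.1173); α = Δx/Fx = (3/260) / (3/13) = 1/20
check: Δy/Fy = (61/520) / (61/26) = 1/20 ✓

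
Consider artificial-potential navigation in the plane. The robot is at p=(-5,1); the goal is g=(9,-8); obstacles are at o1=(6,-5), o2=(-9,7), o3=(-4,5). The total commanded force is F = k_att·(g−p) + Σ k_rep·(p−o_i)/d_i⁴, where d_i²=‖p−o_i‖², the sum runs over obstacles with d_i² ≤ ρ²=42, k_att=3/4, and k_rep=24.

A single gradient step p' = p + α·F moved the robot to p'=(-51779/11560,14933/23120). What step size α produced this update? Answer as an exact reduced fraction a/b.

α = 1/20

F_att = 3/4·(g−p) = 3/4·(14,-9) = (10.5000,-6.7500)
o1: d²=157 > ρ²=42 → inactive
o2: d²=52 > ρ²=42 → inactive
o3: d²=17 ≤ ρ²=42; F_rep = 24·(-1,-4)/17² = (-0.0830,-0.3322)
F = F_att + ΣF_rep = (10.4170,-7.0822)
Δp = p'−p = (0.5208,-0.3541); α = Δx/Fx = (6021/11560) / (6021/578) = 1/20
check: Δy/Fy = (-8187/23120) / (-8187/1156) = 1/20 ✓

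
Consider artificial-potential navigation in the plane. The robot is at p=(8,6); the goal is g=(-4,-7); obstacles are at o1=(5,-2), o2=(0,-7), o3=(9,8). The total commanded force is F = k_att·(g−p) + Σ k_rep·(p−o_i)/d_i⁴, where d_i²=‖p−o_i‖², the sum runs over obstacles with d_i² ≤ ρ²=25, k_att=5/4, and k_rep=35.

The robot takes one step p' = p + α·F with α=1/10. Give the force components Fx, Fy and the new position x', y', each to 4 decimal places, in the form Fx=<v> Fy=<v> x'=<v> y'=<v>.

Fx=-16.4000 Fy=-19.0500 x'=6.3600 y'=4.0950

F_att = 5/4·(g−p) = 5/4·(-12,-13) = (-15.0000,-16.2500)
o1: d²=73 > ρ²=25 → inactive
o2: d²=233 > ρ²=25 → inactive
o3: d²=5 ≤ ρ²=25; F_rep = 35·(-1,-2)/5² = (-1.4000,-2.8000)
F = F_att + ΣF_rep = (-16.4000,-19.0500)
p' = p + 1/10·F = (6.3600,4.0950)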